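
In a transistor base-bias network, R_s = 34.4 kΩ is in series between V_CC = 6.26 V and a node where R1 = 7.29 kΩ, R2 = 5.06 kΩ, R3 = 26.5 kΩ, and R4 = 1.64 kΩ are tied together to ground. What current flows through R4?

I ≈ 0.110 mA

Equivalent of the parallel group: R_p = 1.018 kΩ.
Node voltage V_A = V_CC · R_p/(R_s + R_p) = 6.26 × 0.02874 = 0.1799 V.
Branch current I = V_A/R4 = 0.1799/1.64 = 0.1097 mA.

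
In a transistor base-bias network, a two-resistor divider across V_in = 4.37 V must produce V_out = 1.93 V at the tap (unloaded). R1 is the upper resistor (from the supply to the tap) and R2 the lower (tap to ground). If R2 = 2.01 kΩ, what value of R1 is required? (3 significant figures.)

R1 ≈ 2.54 kΩ

The divider ratio is R2/(R1+R2) = 1.93/4.37 = 0.4416.
R1 = R2·(1/k − 1) = 2.01 × 1.264 = 2.541 kΩ.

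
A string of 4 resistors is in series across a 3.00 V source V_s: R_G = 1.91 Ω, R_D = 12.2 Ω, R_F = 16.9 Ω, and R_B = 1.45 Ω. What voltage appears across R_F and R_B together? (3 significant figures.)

Series total: ΣR = 1.91 + 12.2 + 16.9 + 1.45 = 32.46 Ω.
R_{R_F..R_B} = 16.9 + 1.45 = 18.35 Ω.
By the voltage-divider rule, V = 3.00 × 18.35/32.46 = 1.696 V.

V ≈ 1.70 V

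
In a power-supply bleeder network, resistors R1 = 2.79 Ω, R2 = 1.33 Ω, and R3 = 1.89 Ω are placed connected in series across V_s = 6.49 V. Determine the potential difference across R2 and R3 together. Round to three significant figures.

Total series resistance ΣR = 2.79 + 1.33 + 1.89 = 6.010 Ω.
R_{R2..R3} = 1.33 + 1.89 = 3.220 Ω.
Voltage divider: V = V_s · (3.220 / 6.010) = 6.49 × 0.5358 = 3.477 V.

V ≈ 3.48 V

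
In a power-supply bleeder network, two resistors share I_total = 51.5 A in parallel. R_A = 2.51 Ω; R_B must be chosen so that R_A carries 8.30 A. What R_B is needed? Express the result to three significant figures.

In a two-way split, I_A/I_total = R_B/(R_A + R_B).
With f = 0.1612, R_B = R_A · f/(1−f) = 2.51 × 0.1921 = 0.4822 Ω.

R_B ≈ 0.482 Ω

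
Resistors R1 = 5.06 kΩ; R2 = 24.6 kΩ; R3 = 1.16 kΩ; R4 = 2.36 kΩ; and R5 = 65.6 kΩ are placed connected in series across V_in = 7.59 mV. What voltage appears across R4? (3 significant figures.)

Total series resistance ΣR = 5.06 + 24.6 + 1.16 + 2.36 + 65.6 = 98.78 kΩ.
Voltage divider: V = V_in · (2.360 / 98.78) = 7.59 × 0.02389 = 0.1813 mV.

V ≈ 0.181 mV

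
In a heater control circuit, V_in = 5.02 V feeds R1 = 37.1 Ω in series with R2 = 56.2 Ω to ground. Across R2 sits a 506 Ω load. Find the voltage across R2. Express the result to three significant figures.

V_out ≈ 2.90 V

R2 ‖ R_L = (56.2 × 506)/(56.2 + 506) = 50.58 Ω.
Voltage divider with the loaded lower leg: V_out = 5.02 × 50.58/(37.1 + 50.58) = 5.02 × 0.5769 = 2.896 V.
(Unloaded it would be 3.02 V; the load pulls it down.)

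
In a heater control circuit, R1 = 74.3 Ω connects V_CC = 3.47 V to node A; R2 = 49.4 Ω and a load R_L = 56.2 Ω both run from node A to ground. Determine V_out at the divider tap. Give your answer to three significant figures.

First combine the lower leg with the load: R2 ‖ R_L = 26.29 Ω.
Now apply the divider: V_out = 3.47 × 0.2614 = 0.9069 V.
(Unloaded it would be 1.39 V; the load pulls it down.)

V_out ≈ 0.907 V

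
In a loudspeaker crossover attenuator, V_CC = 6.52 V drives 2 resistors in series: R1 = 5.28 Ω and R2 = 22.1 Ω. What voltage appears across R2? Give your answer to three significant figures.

V ≈ 5.26 V

Series total: ΣR = 5.28 + 22.1 = 27.38 Ω.
V = V_CC · R/ΣR = 6.52 × 0.8072 = 5.263 V.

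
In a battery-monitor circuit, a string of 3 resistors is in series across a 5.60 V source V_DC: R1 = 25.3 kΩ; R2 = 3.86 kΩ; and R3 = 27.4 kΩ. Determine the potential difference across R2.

V ≈ 0.382 V

ΣR = 25.3 + 3.86 + 27.4 = 56.56 kΩ.
V = V_DC · R/ΣR = 5.60 × 0.06825 = 0.3822 V.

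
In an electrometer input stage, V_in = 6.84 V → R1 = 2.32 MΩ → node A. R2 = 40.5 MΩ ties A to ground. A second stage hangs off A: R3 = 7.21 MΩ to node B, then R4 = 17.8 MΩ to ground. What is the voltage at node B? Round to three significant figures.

The second stage (R3 + R4 = 25.01 MΩ) loads node A in parallel with R2.
R2 ‖ (R3+R4) = 15.46 MΩ.
V_A = 6.84 × 15.46/(2.32 + 15.46) = 5.948 V.
Then the unloaded second divider: V_B = V_A × R4/(R3+R4) = 5.948 × 0.7117 = 4.233 V.

V_B ≈ 4.23 V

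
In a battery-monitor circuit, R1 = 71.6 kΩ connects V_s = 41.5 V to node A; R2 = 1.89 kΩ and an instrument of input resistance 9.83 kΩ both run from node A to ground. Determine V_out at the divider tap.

The load sits in parallel with R2, giving an effective lower resistance R2' = R2·R_L/(R2+R_L) = 1.585 kΩ.
Now apply the divider: V_out = 41.5 × 0.02166 = 0.8989 V.
(Unloaded it would be 1.07 V; the load pulls it down.)

V_out ≈ 0.899 V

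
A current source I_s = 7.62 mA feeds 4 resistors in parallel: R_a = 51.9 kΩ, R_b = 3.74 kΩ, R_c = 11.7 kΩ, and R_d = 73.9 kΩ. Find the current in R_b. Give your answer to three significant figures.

I ≈ 5.28 mA

Total conductance ΣG = 1/51.9 + 1/3.74 + 1/11.7 + 1/73.9 = 0.3856 (units of 1/kΩ).
By the current-divider rule, I = I_s · G_k/ΣG = 7.62 × 0.6933 = 5.283 mA.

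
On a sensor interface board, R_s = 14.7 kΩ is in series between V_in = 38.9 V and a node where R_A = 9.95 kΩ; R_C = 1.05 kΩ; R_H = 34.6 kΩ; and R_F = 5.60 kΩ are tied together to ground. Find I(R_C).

I ≈ 1.90 mA

Combine the parallel branches: R_p = (1/9.95 + 1/1.05 + 1/34.6 + 1/5.60)⁻¹ = 0.7934 kΩ.
V_A by voltage divider: V_A = 38.9 × 0.7934/(14.7 + 0.7934) = 1.992 V.
I(R_C) = V_A / R_C = 1.992/1.05 = 1.897 mA.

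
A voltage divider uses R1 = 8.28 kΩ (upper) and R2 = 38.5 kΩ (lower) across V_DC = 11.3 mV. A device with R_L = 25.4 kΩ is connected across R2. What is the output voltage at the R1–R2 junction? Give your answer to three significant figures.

First combine the lower leg with the load: R2 ‖ R_L = 15.30 kΩ.
Then V_out = V_DC · R2'/(R1 + R2') = 11.3 × 15.30/23.58 = 7.333 mV.

V_out ≈ 7.33 mV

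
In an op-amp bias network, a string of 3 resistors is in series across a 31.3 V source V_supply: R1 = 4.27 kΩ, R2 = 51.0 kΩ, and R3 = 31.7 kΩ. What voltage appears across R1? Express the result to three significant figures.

ΣR = 4.27 + 51.0 + 31.7 = 86.97 kΩ.
Voltage divider: V = V_supply · (4.270 / 86.97) = 31.3 × 0.04910 = 1.537 V.

V ≈ 1.54 V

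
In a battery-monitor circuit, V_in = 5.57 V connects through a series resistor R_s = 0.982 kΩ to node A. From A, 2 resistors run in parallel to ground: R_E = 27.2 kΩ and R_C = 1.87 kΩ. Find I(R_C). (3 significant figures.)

I ≈ 1.91 mA

Parallel bank: R_p = 1/(1/27.2 + 1/1.87) = 1.750 kΩ.
V_A by voltage divider: V_A = 5.57 × 1.750/(0.982 + 1.750) = 3.568 V.
Branch current I = V_A/R_C = 3.568/1.87 = 1.908 mA.
(Equivalently: I_total = 2.039 mA, then current-divider fraction G_k/ΣG = 0.9357.)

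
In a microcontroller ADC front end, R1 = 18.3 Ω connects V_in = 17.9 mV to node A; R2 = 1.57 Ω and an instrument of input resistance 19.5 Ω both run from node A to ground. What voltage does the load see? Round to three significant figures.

The load sits in parallel with R2, giving an effective lower resistance R2' = R2·R_L/(R2+R_L) = 1.453 Ω.
Now apply the divider: V_out = 17.9 × 0.07356 = 1.317 mV.
(Unloaded it would be 1.41 mV; the load pulls it down.)

V_out ≈ 1.32 mV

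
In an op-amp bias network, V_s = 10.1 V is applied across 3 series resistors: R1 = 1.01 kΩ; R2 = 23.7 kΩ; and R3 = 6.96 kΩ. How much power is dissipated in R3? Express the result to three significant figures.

P ≈ 0.708 mW

Series current I = V_s/ΣR = 10.1/31.67 = 0.3189 mA.
V(R3) = I·R = 2.220 V; P = V·I = 2.220 × 0.3189 = 0.7079 mW.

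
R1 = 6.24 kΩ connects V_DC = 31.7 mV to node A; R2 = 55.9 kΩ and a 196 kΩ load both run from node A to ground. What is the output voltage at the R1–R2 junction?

First combine the lower leg with the load: R2 ‖ R_L = 43.50 kΩ.
Then V_out = V_DC · R2'/(R1 + R2') = 31.7 × 43.50/49.74 = 27.72 mV.
(Unloaded it would be 28.5 mV; the load pulls it down.)

V_out ≈ 27.7 mV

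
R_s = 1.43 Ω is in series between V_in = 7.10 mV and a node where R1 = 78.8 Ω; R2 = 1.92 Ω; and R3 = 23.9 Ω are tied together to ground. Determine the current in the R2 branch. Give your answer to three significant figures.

Combine the parallel branches: R_p = (1/78.8 + 1/1.92 + 1/23.9)⁻¹ = 1.738 Ω.
V_A by voltage divider: V_A = 7.10 × 1.738/(1.43 + 1.738) = 3.895 mV.
I(R2) = V_A / R2 = 3.895/1.92 = 2.029 mA.
(Equivalently: I_total = 2.241 mA, then current-divider fraction G_k/ΣG = 0.9052.)

I ≈ 2.03 mA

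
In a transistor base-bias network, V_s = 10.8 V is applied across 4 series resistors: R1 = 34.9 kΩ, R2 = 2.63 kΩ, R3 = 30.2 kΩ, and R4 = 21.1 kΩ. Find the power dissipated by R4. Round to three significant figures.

The common current is I = 10.8/88.83 = 0.1216 mA.
P(R4) = I²·R4 = (0.1216)² × 21.1 = 0.3119 mW.

P ≈ 0.312 mW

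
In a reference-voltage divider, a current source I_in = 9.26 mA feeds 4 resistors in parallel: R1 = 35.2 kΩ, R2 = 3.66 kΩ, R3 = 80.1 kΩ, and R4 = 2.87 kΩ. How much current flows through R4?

Total conductance ΣG = 1/35.2 + 1/3.66 + 1/80.1 + 1/2.87 = 0.6625 (units of 1/kΩ).
By the current-divider rule, I = I_in · G_k/ΣG = 9.26 × 0.5259 = 4.870 mA.

I ≈ 4.87 mA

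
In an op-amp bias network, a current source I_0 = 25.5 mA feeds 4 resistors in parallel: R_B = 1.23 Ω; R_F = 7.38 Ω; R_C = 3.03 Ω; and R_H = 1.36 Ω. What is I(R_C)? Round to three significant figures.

Conductances: ΣG = 1/1.23 + 1/7.38 + 1/3.03 + 1/1.36 = 2.014 (1/Ω).
Current divider: I(R_C) = I_0 · G_k/ΣG = 25.5 × (0.3300/2.014) = 25.5 × 0.1639 = 4.179 mA.

I ≈ 4.18 mA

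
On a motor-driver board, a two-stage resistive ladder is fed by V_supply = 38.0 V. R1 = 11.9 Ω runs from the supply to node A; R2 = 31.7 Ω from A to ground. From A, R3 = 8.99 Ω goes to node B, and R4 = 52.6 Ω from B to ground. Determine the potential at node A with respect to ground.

Node A sees R2 in parallel with the series input of stage 2, R3 + R4 = 61.59 Ω.
Effective lower resistance at A: R2 ‖ 61.59 = 20.93 Ω.
V_A = 38.0 × 20.93/(11.9 + 20.93) = 24.23 V.

V_A ≈ 24.2 V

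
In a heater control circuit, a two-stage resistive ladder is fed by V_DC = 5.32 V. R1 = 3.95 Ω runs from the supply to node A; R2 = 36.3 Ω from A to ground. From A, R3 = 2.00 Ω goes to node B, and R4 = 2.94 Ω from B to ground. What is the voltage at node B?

V_B ≈ 1.66 V

Node A sees R2 in parallel with the series input of stage 2, R3 + R4 = 4.940 Ω.
Effective lower resistance at A: R2 ‖ 4.940 = 4.348 Ω.
First divider: V_A = V_DC · 4.348/(3.95 + 4.348) = 2.788 V.
V_B = V_A × 0.5951 = 1.659 V.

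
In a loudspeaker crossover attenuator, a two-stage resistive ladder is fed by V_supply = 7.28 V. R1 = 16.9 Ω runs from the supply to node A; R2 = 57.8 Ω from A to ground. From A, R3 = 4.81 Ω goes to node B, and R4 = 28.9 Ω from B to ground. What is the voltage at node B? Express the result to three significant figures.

V_B ≈ 3.48 V

Looking into the second stage from A: R3 + R4 = 33.71 Ω appears in parallel with R2.
Effective lower resistance at A: R2 ‖ 33.71 = 21.29 Ω.
First divider: V_A = V_supply · 21.29/(16.9 + 21.29) = 4.059 V.
V_B = V_A × 0.8573 = 3.479 V.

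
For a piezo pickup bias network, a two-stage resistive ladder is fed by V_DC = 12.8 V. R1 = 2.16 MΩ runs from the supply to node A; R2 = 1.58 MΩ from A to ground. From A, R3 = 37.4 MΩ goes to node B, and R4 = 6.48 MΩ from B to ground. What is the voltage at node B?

Node A sees R2 in parallel with the series input of stage 2, R3 + R4 = 43.88 MΩ.
R2 ‖ (R3+R4) = 1.525 MΩ.
First divider: V_A = V_DC · 1.525/(2.16 + 1.525) = 5.297 V.
V_B = V_A × 0.1477 = 0.7823 V.

V_B ≈ 0.782 V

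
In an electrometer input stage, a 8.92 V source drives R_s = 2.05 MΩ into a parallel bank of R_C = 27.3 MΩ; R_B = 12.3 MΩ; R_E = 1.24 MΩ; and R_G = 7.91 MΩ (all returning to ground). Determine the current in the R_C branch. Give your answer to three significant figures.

Parallel bank: R_p = 1/(1/27.3 + 1/12.3 + 1/1.24 + 1/7.91) = 0.9517 MΩ.
Node voltage V_A = V_s · R_p/(R_s + R_p) = 8.92 × 0.3170 = 2.828 V.
I(R_C) = V_A / R_C = 2.828/27.3 = 0.1036 µA.
(Equivalently: I_total = 2.972 µA, then current-divider fraction G_k/ΣG = 0.03486.)

I ≈ 0.104 µA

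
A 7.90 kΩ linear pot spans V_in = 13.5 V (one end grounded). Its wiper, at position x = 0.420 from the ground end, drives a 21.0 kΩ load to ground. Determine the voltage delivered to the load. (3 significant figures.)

Lower segment x·R_p = 3.318 kΩ; upper segment (1−x)·R_p = 4.582 kΩ.
Lower segment in parallel with the load: 3.318 ‖ 21.0 = 2.865 kΩ.
V_out = 13.5 × 2.865/(4.582 + 2.865) = 5.194 V.

V_out ≈ 5.19 V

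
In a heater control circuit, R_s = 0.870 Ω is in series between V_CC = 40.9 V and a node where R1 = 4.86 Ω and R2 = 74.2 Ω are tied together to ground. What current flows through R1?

I ≈ 7.07 A

Parallel bank: R_p = 1/(1/4.86 + 1/74.2) = 4.561 Ω.
V_A by voltage divider: V_A = 40.9 × 4.561/(0.870 + 4.561) = 34.35 V.
I(R1) = V_A / R1 = 34.35/4.86 = 7.068 A.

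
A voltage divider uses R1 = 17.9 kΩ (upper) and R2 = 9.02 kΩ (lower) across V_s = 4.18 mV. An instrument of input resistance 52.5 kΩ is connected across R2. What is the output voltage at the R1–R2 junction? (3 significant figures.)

V_out ≈ 1.26 mV

First combine the lower leg with the load: R2 ‖ R_L = 7.697 kΩ.
Then V_out = V_s · R2'/(R1 + R2') = 4.18 × 7.697/25.60 = 1.257 mV.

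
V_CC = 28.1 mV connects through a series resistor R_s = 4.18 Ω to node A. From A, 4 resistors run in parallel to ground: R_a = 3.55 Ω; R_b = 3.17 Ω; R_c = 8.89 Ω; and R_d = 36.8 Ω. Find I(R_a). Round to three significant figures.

I ≈ 1.94 mA

Combine the parallel branches: R_p = (1/3.55 + 1/3.17 + 1/8.89 + 1/36.8)⁻¹ = 1.357 Ω.
V_A by voltage divider: V_A = 28.1 × 1.357/(4.18 + 1.357) = 6.887 mV.
Branch current I = V_A/R_a = 6.887/3.55 = 1.940 mA.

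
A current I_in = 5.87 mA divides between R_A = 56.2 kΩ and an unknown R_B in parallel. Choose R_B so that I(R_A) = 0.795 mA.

R_B ≈ 8.80 kΩ

The fraction through R_A equals R_B/(R_A+R_B).
With f = 0.1354, R_B = R_A · f/(1−f) = 56.2 × 0.1567 = 8.804 kΩ.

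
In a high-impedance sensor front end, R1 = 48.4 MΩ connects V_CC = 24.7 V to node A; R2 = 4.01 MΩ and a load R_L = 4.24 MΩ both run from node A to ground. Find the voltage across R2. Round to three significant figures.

R2 ‖ R_L = (4.01 × 4.24)/(4.01 + 4.24) = 2.061 MΩ.
Now apply the divider: V_out = 24.7 × 0.04084 = 1.009 V.

V_out ≈ 1.01 V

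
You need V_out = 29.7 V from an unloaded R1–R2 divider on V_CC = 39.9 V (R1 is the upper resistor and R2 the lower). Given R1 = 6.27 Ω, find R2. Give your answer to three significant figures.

R2 ≈ 18.3 Ω

Required fraction k = V_out/V_CC = 0.7444.
So R2 = R1 · V_out/(V_CC − V_out) = 6.27 × 29.7/(39.9 − 29.7) = 6.27 × 2.912 = 18.26 Ω.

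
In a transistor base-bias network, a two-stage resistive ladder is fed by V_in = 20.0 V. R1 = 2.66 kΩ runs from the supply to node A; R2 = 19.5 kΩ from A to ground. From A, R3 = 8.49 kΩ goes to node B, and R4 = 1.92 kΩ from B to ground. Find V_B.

The second stage (R3 + R4 = 10.41 kΩ) loads node A in parallel with R2.
R2 ‖ (R3+R4) = 6.787 kΩ.
First divider: V_A = V_in · 6.787/(2.66 + 6.787) = 14.37 V.
Stage 2 is unloaded, so V_B = V_A · R4/(R3+R4) = 14.37 × 1.92/10.41 = 2.650 V.

V_B ≈ 2.65 V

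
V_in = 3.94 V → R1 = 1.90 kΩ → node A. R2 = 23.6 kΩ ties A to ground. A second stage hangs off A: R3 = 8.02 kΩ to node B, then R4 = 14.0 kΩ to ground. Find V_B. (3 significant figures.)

V_B ≈ 2.15 V

The second stage (R3 + R4 = 22.02 kΩ) loads node A in parallel with R2.
Effective lower resistance at A: R2 ‖ 22.02 = 11.39 kΩ.
So V_A = 3.94 × 0.8570 = 3.377 V.
V_B = V_A × 0.6358 = 2.147 V.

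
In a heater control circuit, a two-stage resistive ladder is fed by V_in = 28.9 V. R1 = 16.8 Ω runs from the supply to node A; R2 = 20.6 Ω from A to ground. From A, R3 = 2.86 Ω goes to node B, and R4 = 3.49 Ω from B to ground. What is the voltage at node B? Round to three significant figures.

The second stage (R3 + R4 = 6.350 Ω) loads node A in parallel with R2.
R2 ‖ (R3+R4) = 4.854 Ω.
First divider: V_A = V_in · 4.854/(16.8 + 4.854) = 6.478 V.
Stage 2 is unloaded, so V_B = V_A · R4/(R3+R4) = 6.478 × 3.49/6.350 = 3.560 V.

V_B ≈ 3.56 V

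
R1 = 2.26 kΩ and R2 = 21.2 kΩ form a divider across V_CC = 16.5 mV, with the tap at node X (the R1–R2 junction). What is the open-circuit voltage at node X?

V_th ≈ 14.9 mV

With X open, the divider is unloaded: V_th = 16.5 × 21.2/23.46 = 14.91 mV.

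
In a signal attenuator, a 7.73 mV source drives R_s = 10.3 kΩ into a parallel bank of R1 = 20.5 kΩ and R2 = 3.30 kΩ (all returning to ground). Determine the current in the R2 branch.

Parallel bank: R_p = 1/(1/20.5 + 1/3.30) = 2.842 kΩ.
V_A by voltage divider: V_A = 7.73 × 2.842/(10.3 + 2.842) = 1.672 mV.
I(R2) = V_A / R2 = 1.672/3.30 = 0.5066 µA.
(Equivalently: I_total = 0.5882 µA, then current-divider fraction G_k/ΣG = 0.8613.)

I ≈ 0.507 µA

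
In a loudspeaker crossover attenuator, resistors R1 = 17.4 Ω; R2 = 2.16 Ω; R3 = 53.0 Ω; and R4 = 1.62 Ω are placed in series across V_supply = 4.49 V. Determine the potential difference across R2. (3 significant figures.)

V ≈ 0.131 V

Series total: ΣR = 17.4 + 2.16 + 53.0 + 1.62 = 74.18 Ω.
Voltage divider: V = V_supply · (2.160 / 74.18) = 4.49 × 0.02912 = 0.1307 V.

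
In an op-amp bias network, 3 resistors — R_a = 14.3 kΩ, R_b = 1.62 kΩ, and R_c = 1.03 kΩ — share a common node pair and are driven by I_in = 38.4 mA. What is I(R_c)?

I ≈ 22.5 mA

Conductances: ΣG = 1/14.3 + 1/1.62 + 1/1.03 = 1.658 (1/kΩ).
R_c takes the fraction G_k/ΣG = 0.9709/1.658 = 0.5855, so I = 38.4 × 0.5855 = 22.48 mA.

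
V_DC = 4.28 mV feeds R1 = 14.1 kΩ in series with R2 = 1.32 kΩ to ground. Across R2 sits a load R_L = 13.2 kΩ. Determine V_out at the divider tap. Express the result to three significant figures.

First combine the lower leg with the load: R2 ‖ R_L = 1.200 kΩ.
Then V_out = V_DC · R2'/(R1 + R2') = 4.28 × 1.200/15.30 = 0.3357 mV.

V_out ≈ 0.336 mV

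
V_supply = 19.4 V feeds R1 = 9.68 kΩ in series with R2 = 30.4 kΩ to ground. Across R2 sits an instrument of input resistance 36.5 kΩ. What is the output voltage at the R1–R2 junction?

V_out ≈ 12.3 V

The load sits in parallel with R2, giving an effective lower resistance R2' = R2·R_L/(R2+R_L) = 16.59 kΩ.
Voltage divider with the loaded lower leg: V_out = 19.4 × 16.59/(9.68 + 16.59) = 19.4 × 0.6315 = 12.25 V.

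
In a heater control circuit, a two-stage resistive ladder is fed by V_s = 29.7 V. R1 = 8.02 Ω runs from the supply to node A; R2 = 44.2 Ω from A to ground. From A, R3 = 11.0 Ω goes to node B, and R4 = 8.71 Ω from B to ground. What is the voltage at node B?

Node A sees R2 in parallel with the series input of stage 2, R3 + R4 = 19.71 Ω.
Effective lower resistance at A: R2 ‖ 19.71 = 13.63 Ω.
So V_A = 29.7 × 0.6296 = 18.70 V.
Stage 2 is unloaded, so V_B = V_A · R4/(R3+R4) = 18.70 × 8.71/19.71 = 8.263 V.

V_B ≈ 8.26 V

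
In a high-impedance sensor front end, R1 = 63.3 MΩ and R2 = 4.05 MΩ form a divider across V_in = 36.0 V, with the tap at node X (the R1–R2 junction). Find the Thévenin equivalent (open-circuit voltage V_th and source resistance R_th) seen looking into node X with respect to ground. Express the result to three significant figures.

Open-circuit (no load on X): V_th = V_in · R2/(R1 + R2) = 36.0 × 4.05/(63.30 + 4.05) = 2.165 V.
Looking into X with the source shorted: R_th = R1·R2/(R1+R2) = 63.30 × 4.05/67.35 = 3.806 MΩ.

V_th ≈ 2.16 V, R_th ≈ 3.81 MΩ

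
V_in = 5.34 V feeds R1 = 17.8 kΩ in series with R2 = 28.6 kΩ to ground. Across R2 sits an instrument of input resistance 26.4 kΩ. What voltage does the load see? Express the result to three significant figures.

V_out ≈ 2.33 V

First combine the lower leg with the load: R2 ‖ R_L = 13.73 kΩ.
Then V_out = V_in · R2'/(R1 + R2') = 5.34 × 13.73/31.53 = 2.325 V.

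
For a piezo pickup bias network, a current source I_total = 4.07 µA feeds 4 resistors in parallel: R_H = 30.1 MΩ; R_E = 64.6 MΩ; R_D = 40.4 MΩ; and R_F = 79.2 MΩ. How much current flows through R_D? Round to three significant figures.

I ≈ 1.17 µA

Total conductance ΣG = 1/30.1 + 1/64.6 + 1/40.4 + 1/79.2 = 0.08608 (units of 1/MΩ).
R_D takes the fraction G_k/ΣG = 0.02475/0.08608 = 0.2875, so I = 4.07 × 0.2875 = 1.170 µA.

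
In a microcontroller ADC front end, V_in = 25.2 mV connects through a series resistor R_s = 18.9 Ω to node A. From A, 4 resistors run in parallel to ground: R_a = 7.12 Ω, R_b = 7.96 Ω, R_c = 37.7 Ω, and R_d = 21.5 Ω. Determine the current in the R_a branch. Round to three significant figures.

Parallel bank: R_p = 1/(1/7.12 + 1/7.96 + 1/37.7 + 1/21.5) = 2.949 Ω.
Node voltage V_A = V_in · R_p/(R_s + R_p) = 25.2 × 0.1350 = 3.401 mV.
I(R_a) = V_A / R_a = 3.401/7.12 = 0.4777 mA.
(Check via current divider: I_total = 1.153 mA; share G_k/ΣG = 0.4142 → same result.)

I ≈ 0.478 mA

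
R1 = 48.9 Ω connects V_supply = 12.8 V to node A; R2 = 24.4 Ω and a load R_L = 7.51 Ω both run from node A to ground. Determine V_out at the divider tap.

V_out ≈ 1.35 V

The load sits in parallel with R2, giving an effective lower resistance R2' = R2·R_L/(R2+R_L) = 5.743 Ω.
Then V_out = V_supply · R2'/(R1 + R2') = 12.8 × 5.743/54.64 = 1.345 V.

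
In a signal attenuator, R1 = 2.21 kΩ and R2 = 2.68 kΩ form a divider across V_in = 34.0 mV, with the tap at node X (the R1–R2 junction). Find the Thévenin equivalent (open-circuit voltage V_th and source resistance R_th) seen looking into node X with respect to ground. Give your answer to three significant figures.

Open-circuit (no load on X): V_th = V_in · R2/(R1 + R2) = 34.0 × 2.68/(2.210 + 2.68) = 18.63 mV.
With V_in suppressed (replaced by a short), R_th = R1 ‖ R2 = (2.210 × 2.68)/(2.210 + 2.68) = 1.211 kΩ.

V_th ≈ 18.6 mV, R_th ≈ 1.21 kΩ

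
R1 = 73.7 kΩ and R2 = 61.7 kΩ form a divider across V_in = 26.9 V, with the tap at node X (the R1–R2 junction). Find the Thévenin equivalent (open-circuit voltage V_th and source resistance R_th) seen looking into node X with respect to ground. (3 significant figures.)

V_th ≈ 12.3 V, R_th ≈ 33.6 kΩ

V_th is the unloaded tap voltage: V_in · R2/(R1+R2) = 26.9 × 0.4557 = 12.26 V.
Zeroing V_in shorts the top of R1 to ground, so R_th = R1 ‖ R2 = 33.58 kΩ.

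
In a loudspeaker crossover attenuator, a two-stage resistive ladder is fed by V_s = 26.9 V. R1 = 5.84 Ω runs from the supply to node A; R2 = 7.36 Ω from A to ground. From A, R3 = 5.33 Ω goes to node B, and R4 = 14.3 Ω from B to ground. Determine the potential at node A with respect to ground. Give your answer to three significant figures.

Node A sees R2 in parallel with the series input of stage 2, R3 + R4 = 19.63 Ω.
Effective lower resistance at A: R2 ‖ 19.63 = 5.353 Ω.
So V_A = 26.9 × 0.4782 = 12.86 V.

V_A ≈ 12.9 V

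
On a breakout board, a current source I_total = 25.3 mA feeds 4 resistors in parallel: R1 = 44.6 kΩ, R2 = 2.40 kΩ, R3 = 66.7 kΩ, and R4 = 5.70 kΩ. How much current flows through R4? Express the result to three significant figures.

I ≈ 7.05 mA

Total conductance ΣG = 1/44.6 + 1/2.40 + 1/66.7 + 1/5.70 = 0.6295 (units of 1/kΩ).
R4 takes the fraction G_k/ΣG = 0.1754/0.6295 = 0.2787, so I = 25.3 × 0.2787 = 7.051 mA.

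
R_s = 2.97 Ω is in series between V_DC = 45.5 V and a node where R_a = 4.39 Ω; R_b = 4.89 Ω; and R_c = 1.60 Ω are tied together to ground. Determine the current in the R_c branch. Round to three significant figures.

Combine the parallel branches: R_p = (1/4.39 + 1/4.89 + 1/1.60)⁻¹ = 0.9458 Ω.
V_A by voltage divider: V_A = 45.5 × 0.9458/(2.97 + 0.9458) = 10.99 V.
Branch current I = V_A/R_c = 10.99/1.60 = 6.869 A.
(Equivalently: I_total = 11.62 A, then current-divider fraction G_k/ΣG = 0.5911.)

I ≈ 6.87 A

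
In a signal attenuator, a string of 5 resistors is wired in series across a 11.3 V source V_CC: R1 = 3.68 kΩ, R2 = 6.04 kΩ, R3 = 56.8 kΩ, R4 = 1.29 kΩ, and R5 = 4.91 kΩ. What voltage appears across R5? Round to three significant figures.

Series total: ΣR = 3.68 + 6.04 + 56.8 + 1.29 + 4.91 = 72.72 kΩ.
By the voltage-divider rule, V = 11.3 × 4.910/72.72 = 0.7630 V.

V ≈ 0.763 V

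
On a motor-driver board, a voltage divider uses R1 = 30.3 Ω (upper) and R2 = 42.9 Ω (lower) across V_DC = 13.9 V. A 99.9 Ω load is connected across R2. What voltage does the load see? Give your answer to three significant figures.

V_out ≈ 6.92 V

First combine the lower leg with the load: R2 ‖ R_L = 30.01 Ω.
Now apply the divider: V_out = 13.9 × 0.4976 = 6.917 V.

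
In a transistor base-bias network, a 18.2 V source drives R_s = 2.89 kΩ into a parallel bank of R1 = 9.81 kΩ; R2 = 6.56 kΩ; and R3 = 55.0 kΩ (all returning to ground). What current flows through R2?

Parallel bank: R_p = 1/(1/9.81 + 1/6.56 + 1/55.0) = 3.669 kΩ.
Node voltage V_A = V_supply · R_p/(R_s + R_p) = 18.2 × 0.5594 = 10.18 V.
Branch current I = V_A/R2 = 10.18/6.56 = 1.552 mA.

I ≈ 1.55 mA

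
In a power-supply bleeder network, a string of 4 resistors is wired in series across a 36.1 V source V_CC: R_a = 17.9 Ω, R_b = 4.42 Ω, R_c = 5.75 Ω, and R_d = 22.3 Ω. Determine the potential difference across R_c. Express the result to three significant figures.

Series total: ΣR = 17.9 + 4.42 + 5.75 + 22.3 = 50.37 Ω.
By the voltage-divider rule, V = 36.1 × 5.750/50.37 = 4.121 V.

V ≈ 4.12 V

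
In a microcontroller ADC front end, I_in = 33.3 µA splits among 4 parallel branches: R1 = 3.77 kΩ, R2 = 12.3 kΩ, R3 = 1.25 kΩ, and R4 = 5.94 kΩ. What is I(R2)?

Total conductance ΣG = 1/3.77 + 1/12.3 + 1/1.25 + 1/5.94 = 1.315 (units of 1/kΩ).
Current divider: I(R2) = I_in · G_k/ΣG = 33.3 × (0.08130/1.315) = 33.3 × 0.06183 = 2.059 µA.

I ≈ 2.06 µA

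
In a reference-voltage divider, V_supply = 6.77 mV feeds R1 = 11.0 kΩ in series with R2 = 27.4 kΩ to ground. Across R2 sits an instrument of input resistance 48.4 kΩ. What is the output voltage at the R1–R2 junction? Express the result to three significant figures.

R2 ‖ R_L = (27.4 × 48.4)/(27.4 + 48.4) = 17.50 kΩ.
Now apply the divider: V_out = 6.77 × 0.6140 = 4.157 mV.

V_out ≈ 4.16 mV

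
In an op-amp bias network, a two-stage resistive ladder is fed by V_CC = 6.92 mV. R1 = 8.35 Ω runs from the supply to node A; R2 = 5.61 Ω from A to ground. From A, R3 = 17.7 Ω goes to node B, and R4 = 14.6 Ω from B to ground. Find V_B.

The second stage (R3 + R4 = 32.30 Ω) loads node A in parallel with R2.
R2 ‖ (R3+R4) = 4.780 Ω.
V_A = 6.92 × 4.780/(8.35 + 4.780) = 2.519 mV.
Then the unloaded second divider: V_B = V_A × R4/(R3+R4) = 2.519 × 0.4520 = 1.139 mV.

V_B ≈ 1.14 mV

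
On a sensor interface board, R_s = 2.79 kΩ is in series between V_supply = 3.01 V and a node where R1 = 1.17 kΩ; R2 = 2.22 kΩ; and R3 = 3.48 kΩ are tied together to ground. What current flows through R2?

Equivalent of the parallel group: R_p = 0.6279 kΩ.
Node voltage V_A = V_supply · R_p/(R_s + R_p) = 3.01 × 0.1837 = 0.5530 V.
I(R2) = V_A / R2 = 0.5530/2.22 = 0.2491 mA.

I ≈ 0.249 mA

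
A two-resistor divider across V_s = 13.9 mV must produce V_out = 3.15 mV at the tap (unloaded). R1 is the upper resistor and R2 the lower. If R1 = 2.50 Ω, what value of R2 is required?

The divider ratio is R2/(R1+R2) = 3.15/13.9 = 0.2266.
So R2 = R1 · V_out/(V_s − V_out) = 2.50 × 3.15/(13.9 − 3.15) = 2.50 × 0.2930 = 0.7326 Ω.

R2 ≈ 0.733 Ω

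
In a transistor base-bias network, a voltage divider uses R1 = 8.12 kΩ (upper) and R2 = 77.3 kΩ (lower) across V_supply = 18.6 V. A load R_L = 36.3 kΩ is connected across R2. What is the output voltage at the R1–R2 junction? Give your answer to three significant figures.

V_out ≈ 14.0 V

The load sits in parallel with R2, giving an effective lower resistance R2' = R2·R_L/(R2+R_L) = 24.70 kΩ.
Voltage divider with the loaded lower leg: V_out = 18.6 × 24.70/(8.12 + 24.70) = 18.6 × 0.7526 = 14.00 V.
(Unloaded it would be 16.8 V; the load pulls it down.)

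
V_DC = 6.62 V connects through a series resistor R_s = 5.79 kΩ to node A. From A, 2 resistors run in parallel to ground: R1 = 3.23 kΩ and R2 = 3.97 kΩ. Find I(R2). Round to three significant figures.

Equivalent of the parallel group: R_p = 1.781 kΩ.
V_A = 6.62 × 1.781/7.571 = 1.557 V.
Branch current I = V_A/R2 = 1.557/3.97 = 0.3923 mA.

I ≈ 0.392 mA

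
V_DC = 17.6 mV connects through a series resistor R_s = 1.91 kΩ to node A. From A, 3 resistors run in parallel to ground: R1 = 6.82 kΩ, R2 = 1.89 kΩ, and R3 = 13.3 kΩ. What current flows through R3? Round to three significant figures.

I ≈ 0.544 µA

Parallel bank: R_p = 1/(1/6.82 + 1/1.89 + 1/13.3) = 1.332 kΩ.
V_A by voltage divider: V_A = 17.6 × 1.332/(1.91 + 1.332) = 7.230 mV.
I(R3) = V_A / R3 = 7.230/13.3 = 0.5436 µA.
(Equivalently: I_total = 5.429 µA, then current-divider fraction G_k/ΣG = 0.1001.)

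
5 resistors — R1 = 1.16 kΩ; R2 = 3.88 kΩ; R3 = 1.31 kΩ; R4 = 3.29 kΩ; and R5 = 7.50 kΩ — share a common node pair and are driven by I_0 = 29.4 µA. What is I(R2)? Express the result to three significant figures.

I ≈ 3.27 µA

Conductances: ΣG = 1/1.16 + 1/3.88 + 1/1.31 + 1/3.29 + 1/7.50 = 2.320 (1/kΩ).
R2 takes the fraction G_k/ΣG = 0.2577/2.320 = 0.1111, so I = 29.4 × 0.1111 = 3.265 µA.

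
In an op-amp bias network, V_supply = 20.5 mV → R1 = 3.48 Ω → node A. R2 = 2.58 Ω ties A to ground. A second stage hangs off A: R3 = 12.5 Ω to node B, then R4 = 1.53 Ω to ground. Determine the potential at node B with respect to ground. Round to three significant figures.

Looking into the second stage from A: R3 + R4 = 14.03 Ω appears in parallel with R2.
Effective lower resistance at A: R2 ‖ 14.03 = 2.179 Ω.
First divider: V_A = V_supply · 2.179/(3.48 + 2.179) = 7.894 mV.
Stage 2 is unloaded, so V_B = V_A · R4/(R3+R4) = 7.894 × 1.53/14.03 = 0.8609 mV.

V_B ≈ 0.861 mV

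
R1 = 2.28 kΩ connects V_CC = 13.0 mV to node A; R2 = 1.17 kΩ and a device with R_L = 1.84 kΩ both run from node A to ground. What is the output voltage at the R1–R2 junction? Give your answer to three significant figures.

V_out ≈ 3.10 mV

R2 ‖ R_L = (1.17 × 1.84)/(1.17 + 1.84) = 0.7152 kΩ.
Now apply the divider: V_out = 13.0 × 0.2388 = 3.104 mV.
(Unloaded it would be 4.41 mV; the load pulls it down.)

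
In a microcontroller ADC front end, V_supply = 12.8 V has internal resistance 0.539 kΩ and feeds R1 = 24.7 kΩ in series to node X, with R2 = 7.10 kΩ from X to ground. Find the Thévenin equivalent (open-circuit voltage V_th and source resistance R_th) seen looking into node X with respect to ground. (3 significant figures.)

R1' = 0.539 + 24.7 = 25.24 kΩ (source resistance + R1).
With X open, the divider is unloaded: V_th = 12.8 × 7.10/32.34 = 2.810 V.
With V_supply suppressed (replaced by a short), R_th = R1' ‖ R2 = (25.24 × 7.10)/(25.24 + 7.10) = 5.541 kΩ.

V_th ≈ 2.81 V, R_th ≈ 5.54 kΩ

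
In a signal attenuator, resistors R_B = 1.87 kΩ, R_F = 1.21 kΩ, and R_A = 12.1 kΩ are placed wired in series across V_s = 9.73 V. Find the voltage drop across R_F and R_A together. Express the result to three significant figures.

Total series resistance ΣR = 1.87 + 1.21 + 12.1 = 15.18 kΩ.
R_{R_F..R_A} = 1.21 + 12.1 = 13.31 kΩ.
V = V_s · R/ΣR = 9.73 × 0.8768 = 8.531 V.

V ≈ 8.53 V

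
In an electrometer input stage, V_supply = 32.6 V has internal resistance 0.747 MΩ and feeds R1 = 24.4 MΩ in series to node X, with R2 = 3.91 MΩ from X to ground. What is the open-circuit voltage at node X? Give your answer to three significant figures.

V_th ≈ 4.39 V

R1' = 0.747 + 24.4 = 25.15 MΩ (source resistance + R1).
Open-circuit (no load on X): V_th = V_supply · R2/(R1' + R2) = 32.6 × 3.91/(25.15 + 3.91) = 4.387 V.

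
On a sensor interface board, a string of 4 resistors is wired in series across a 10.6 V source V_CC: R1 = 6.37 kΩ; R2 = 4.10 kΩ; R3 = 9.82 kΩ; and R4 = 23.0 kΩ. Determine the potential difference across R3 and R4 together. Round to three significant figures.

V ≈ 8.04 V

Series total: ΣR = 6.37 + 4.10 + 9.82 + 23.0 = 43.29 kΩ.
R_{R3..R4} = 9.82 + 23.0 = 32.82 kΩ.
By the voltage-divider rule, V = 10.6 × 32.82/43.29 = 8.036 V.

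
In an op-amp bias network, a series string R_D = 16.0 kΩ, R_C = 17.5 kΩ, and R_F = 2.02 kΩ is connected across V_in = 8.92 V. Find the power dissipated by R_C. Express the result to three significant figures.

ΣR = 35.52 kΩ → I = 8.92/35.52 = 0.2511 mA.
P(R_C) = I²·R_C = (0.2511)² × 17.5 = 1.104 mW.

P ≈ 1.10 mW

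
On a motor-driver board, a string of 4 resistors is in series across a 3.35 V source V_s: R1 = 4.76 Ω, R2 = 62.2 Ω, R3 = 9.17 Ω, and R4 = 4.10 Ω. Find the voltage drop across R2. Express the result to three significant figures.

V ≈ 2.60 V

Total series resistance ΣR = 4.76 + 62.2 + 9.17 + 4.10 = 80.23 Ω.
V = V_s · R/ΣR = 3.35 × 0.7753 = 2.597 V.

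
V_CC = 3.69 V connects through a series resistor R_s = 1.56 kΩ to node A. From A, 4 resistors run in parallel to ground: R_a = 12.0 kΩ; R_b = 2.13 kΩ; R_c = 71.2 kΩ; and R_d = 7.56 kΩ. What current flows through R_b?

I ≈ 0.829 mA

Equivalent of the parallel group: R_p = 1.430 kΩ.
Node voltage V_A = V_CC · R_p/(R_s + R_p) = 3.69 × 0.4783 = 1.765 V.
Branch current I = V_A/R_b = 1.765/2.13 = 0.8286 mA.
(Check via current divider: I_total = 1.234 mA; share G_k/ΣG = 0.6715 → same result.)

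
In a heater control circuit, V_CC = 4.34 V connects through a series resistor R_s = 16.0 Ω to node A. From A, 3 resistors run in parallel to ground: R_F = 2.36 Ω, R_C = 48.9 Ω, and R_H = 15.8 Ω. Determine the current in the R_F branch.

Parallel bank: R_p = 1/(1/2.36 + 1/48.9 + 1/15.8) = 1.971 Ω.
V_A by voltage divider: V_A = 4.34 × 1.971/(16.0 + 1.971) = 0.4759 V.
Branch current I = V_A/R_F = 0.4759/2.36 = 0.2017 A.
(Equivalently: I_total = 0.2415 A, then current-divider fraction G_k/ΣG = 0.8350.)

I ≈ 0.202 A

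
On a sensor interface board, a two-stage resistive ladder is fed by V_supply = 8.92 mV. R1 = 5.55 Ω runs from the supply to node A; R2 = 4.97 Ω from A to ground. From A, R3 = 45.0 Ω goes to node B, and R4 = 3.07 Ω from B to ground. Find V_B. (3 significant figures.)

Looking into the second stage from A: R3 + R4 = 48.07 Ω appears in parallel with R2.
Effective lower resistance at A: R2 ‖ 48.07 = 4.504 Ω.
So V_A = 8.92 × 0.4480 = 3.996 mV.
Stage 2 is unloaded, so V_B = V_A · R4/(R3+R4) = 3.996 × 3.07/48.07 = 0.2552 mV.

V_B ≈ 0.255 mV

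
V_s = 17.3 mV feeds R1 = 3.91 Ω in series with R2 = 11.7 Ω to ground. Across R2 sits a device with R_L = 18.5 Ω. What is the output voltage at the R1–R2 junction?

First combine the lower leg with the load: R2 ‖ R_L = 7.167 Ω.
Then V_out = V_s · R2'/(R1 + R2') = 17.3 × 7.167/11.08 = 11.19 mV.

V_out ≈ 11.2 mV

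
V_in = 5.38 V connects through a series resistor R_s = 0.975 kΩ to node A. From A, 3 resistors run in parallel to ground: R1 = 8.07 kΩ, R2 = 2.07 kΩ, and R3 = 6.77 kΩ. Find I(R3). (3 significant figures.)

I ≈ 0.458 mA

Combine the parallel branches: R_p = (1/8.07 + 1/2.07 + 1/6.77)⁻¹ = 1.325 kΩ.
V_A by voltage divider: V_A = 5.38 × 1.325/(0.975 + 1.325) = 3.099 V.
I(R3) = V_A / R3 = 3.099/6.77 = 0.4578 mA.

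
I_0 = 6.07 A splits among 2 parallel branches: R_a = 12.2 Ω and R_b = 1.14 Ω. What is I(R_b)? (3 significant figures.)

For two parallel branches, I_k = I_0 · (other R)/(sum of R).
So I = 6.07 × 12.2/13.34 = 5.551 A.

I ≈ 5.55 A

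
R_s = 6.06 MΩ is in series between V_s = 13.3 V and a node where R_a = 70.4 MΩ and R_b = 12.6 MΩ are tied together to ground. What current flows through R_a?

I ≈ 0.121 µA

Parallel bank: R_p = 1/(1/70.4 + 1/12.6) = 10.69 MΩ.
V_A by voltage divider: V_A = 13.3 × 10.69/(6.06 + 10.69) = 8.487 V.
Branch current I = V_A/R_a = 8.487/70.4 = 0.1206 µA.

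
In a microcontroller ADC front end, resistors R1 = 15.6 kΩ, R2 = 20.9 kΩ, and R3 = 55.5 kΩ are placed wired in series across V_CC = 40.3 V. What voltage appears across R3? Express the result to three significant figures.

Total series resistance ΣR = 15.6 + 20.9 + 55.5 = 92.00 kΩ.
V = V_CC · R/ΣR = 40.3 × 0.6033 = 24.31 V.

V ≈ 24.3 V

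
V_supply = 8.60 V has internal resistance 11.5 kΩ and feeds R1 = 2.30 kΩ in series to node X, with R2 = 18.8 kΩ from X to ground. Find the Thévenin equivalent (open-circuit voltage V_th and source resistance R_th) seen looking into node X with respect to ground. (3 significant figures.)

R1' = 11.5 + 2.30 = 13.80 kΩ (source resistance + R1).
Open-circuit (no load on X): V_th = V_supply · R2/(R1' + R2) = 8.60 × 18.8/(13.80 + 18.8) = 4.960 V.
Looking into X with the source shorted: R_th = R1'·R2/(R1'+R2) = 13.80 × 18.8/32.60 = 7.958 kΩ.

V_th ≈ 4.96 V, R_th ≈ 7.96 kΩ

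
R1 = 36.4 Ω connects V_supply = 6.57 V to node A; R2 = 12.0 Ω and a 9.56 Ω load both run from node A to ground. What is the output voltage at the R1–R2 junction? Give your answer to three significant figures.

First combine the lower leg with the load: R2 ‖ R_L = 5.321 Ω.
Now apply the divider: V_out = 6.57 × 0.1275 = 0.8379 V.
(Unloaded it would be 1.63 V; the load pulls it down.)

V_out ≈ 0.838 V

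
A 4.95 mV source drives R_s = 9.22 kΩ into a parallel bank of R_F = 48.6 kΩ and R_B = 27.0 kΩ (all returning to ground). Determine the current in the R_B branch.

Parallel bank: R_p = 1/(1/48.6 + 1/27.0) = 17.36 kΩ.
V_A by voltage divider: V_A = 4.95 × 17.36/(9.22 + 17.36) = 3.233 mV.
Branch current I = V_A/R_B = 3.233/27.0 = 0.1197 µA.

I ≈ 0.120 µA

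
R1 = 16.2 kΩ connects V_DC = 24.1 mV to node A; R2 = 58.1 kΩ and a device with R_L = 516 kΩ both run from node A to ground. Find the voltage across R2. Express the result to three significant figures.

V_out ≈ 18.4 mV

R2 ‖ R_L = (58.1 × 516)/(58.1 + 516) = 52.22 kΩ.
Voltage divider with the loaded lower leg: V_out = 24.1 × 52.22/(16.2 + 52.22) = 24.1 × 0.7632 = 18.39 mV.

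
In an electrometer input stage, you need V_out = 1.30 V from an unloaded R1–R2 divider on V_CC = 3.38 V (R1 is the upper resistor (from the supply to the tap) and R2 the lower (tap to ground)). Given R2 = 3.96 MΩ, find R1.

Required fraction k = V_out/V_CC = 0.3846.
R1 = R2·(1/k − 1) = 3.96 × 1.600 = 6.336 MΩ.

R1 ≈ 6.34 MΩ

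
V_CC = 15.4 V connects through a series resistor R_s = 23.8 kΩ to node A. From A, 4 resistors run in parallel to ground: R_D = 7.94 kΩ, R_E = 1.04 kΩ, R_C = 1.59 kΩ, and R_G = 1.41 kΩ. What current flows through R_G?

I ≈ 0.186 mA

Combine the parallel branches: R_p = (1/7.94 + 1/1.04 + 1/1.59 + 1/1.41)⁻¹ = 0.4123 kΩ.
V_A = 15.4 × 0.4123/24.21 = 0.2622 V.
Branch current I = V_A/R_G = 0.2622/1.41 = 0.1860 mA.
(Equivalently: I_total = 0.6360 mA, then current-divider fraction G_k/ΣG = 0.2924.)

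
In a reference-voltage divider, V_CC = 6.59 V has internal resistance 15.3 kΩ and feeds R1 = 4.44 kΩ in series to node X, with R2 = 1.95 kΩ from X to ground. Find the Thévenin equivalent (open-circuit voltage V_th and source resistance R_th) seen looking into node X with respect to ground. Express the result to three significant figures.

V_th ≈ 0.592 V, R_th ≈ 1.77 kΩ

R1' = 15.3 + 4.44 = 19.74 kΩ (source resistance + R1).
With X open, the divider is unloaded: V_th = 6.59 × 1.95/21.69 = 0.5925 V.
Looking into X with the source shorted: R_th = R1'·R2/(R1'+R2) = 19.74 × 1.95/21.69 = 1.775 kΩ.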